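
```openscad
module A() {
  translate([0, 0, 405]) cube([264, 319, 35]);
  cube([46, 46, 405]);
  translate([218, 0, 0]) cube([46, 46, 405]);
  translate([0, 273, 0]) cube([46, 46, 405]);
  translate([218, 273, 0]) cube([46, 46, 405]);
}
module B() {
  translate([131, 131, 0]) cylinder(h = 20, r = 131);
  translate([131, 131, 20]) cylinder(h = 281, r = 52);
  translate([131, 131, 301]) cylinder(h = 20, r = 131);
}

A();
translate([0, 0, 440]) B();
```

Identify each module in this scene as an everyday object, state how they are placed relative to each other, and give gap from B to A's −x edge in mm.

The spool's min-x is at 0; the stool's min-x is 0; gap = 0 mm.

A is a stool. B is a spool. The spool is on top of the stool. The gap from the spool to the stool's −x edge is 0 mm.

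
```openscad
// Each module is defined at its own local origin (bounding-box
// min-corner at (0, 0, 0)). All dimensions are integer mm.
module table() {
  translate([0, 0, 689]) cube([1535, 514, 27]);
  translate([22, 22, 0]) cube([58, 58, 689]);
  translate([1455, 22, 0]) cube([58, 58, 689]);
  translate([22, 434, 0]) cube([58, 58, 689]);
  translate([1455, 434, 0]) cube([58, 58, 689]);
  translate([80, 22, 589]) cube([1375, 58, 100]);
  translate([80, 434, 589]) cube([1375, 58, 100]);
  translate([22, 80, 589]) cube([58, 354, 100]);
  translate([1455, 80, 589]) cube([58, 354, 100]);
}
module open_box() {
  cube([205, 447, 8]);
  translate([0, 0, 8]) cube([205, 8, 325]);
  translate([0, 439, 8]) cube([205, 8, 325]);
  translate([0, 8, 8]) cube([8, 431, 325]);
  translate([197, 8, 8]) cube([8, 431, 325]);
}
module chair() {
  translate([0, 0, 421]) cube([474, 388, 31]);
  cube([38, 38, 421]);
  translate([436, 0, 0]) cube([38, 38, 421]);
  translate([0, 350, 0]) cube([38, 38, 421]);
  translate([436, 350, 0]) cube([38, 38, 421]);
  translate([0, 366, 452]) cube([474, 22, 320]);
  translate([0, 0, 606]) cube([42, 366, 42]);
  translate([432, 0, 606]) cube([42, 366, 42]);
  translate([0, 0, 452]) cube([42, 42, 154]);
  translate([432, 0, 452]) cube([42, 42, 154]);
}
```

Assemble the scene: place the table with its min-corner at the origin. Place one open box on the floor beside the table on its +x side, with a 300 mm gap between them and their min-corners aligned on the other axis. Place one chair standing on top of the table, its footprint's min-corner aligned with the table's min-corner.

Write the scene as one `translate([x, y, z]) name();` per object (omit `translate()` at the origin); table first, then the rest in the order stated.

table();
translate([1835, 0, 0]) open_box();
translate([0, 0, 716]) chair();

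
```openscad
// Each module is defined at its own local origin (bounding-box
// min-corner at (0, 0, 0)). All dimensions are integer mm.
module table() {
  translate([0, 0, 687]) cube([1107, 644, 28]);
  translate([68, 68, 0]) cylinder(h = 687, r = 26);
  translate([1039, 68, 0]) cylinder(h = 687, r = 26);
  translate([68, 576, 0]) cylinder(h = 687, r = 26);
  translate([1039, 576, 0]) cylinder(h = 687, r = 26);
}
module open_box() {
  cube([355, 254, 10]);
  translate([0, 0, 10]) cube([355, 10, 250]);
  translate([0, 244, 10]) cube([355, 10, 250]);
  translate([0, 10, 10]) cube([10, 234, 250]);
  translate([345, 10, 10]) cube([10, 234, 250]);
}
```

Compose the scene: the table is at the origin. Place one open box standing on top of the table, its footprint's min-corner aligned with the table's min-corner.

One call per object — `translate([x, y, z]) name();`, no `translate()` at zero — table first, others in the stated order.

table();
translate([0, 0, 715]) open_box();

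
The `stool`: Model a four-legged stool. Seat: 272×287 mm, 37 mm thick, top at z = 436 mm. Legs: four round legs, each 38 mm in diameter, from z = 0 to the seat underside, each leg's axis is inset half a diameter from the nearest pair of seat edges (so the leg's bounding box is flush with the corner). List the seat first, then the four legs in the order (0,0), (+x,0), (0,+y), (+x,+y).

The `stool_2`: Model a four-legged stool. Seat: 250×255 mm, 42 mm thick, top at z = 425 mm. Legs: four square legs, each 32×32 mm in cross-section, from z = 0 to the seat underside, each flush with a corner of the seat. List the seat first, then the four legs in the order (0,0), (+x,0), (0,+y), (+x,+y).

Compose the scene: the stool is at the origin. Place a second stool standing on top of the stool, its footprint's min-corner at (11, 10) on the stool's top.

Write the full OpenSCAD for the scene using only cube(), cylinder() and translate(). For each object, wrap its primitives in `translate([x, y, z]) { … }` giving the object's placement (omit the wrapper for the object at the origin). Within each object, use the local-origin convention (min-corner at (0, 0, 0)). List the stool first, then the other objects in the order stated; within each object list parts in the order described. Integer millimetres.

translate([0, 0, 399]) cube([272, 287, 37]);
translate([19, 19, 0]) cylinder(h = 399, r = 19);
translate([253, 19, 0]) cylinder(h = 399, r = 19);
translate([19, 268, 0]) cylinder(h = 399, r = 19);
translate([253, 268, 0]) cylinder(h = 399, r = 19);
translate([11, 10, 436]) {
  translate([0, 0, 383]) cube([250, 255, 42]);
  cube([32, 32, 383]);
  translate([218, 0, 0]) cube([32, 32, 383]);
  translate([0, 223, 0]) cube([32, 32, 383]);
  translate([218, 223, 0]) cube([32, 32, 383]);
}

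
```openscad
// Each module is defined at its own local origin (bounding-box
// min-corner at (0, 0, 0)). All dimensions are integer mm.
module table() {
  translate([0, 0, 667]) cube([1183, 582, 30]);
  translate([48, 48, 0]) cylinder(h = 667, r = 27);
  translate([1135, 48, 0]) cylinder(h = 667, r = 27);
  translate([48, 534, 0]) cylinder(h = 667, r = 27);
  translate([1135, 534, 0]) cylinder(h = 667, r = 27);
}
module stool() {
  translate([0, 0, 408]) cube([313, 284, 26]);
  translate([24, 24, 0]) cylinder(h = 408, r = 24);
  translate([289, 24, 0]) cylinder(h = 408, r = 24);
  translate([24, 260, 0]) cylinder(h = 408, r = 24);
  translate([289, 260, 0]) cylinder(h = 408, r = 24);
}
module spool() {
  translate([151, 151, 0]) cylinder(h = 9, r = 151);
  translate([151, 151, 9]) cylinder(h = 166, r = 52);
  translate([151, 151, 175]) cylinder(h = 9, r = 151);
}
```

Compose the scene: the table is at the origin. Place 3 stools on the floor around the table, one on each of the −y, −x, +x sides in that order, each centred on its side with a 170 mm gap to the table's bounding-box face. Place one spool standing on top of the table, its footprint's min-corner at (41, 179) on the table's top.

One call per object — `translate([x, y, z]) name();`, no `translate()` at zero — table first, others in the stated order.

table();
translate([435, -454, 0]) stool();
translate([-483, 149, 0]) stool();
translate([1353, 149, 0]) stool();
translate([41, 179, 697]) spool();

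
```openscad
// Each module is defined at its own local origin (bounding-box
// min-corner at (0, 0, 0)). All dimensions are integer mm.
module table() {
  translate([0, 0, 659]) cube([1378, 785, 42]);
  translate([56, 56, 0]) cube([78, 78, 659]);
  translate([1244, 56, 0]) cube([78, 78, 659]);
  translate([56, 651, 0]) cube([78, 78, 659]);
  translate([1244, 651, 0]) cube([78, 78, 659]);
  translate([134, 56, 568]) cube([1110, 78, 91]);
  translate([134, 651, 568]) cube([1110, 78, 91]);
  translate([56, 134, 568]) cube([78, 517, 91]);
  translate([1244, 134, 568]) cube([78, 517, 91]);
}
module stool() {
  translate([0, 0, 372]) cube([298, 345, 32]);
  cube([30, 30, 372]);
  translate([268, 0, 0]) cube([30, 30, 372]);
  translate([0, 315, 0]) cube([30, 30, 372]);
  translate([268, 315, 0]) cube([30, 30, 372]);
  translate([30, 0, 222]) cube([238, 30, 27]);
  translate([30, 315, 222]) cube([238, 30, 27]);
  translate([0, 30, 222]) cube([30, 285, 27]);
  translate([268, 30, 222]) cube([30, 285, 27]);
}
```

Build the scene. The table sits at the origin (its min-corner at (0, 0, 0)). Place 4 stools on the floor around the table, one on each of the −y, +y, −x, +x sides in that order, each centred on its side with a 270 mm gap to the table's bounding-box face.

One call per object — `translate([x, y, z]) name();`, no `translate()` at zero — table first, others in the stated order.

table();
translate([540, -615, 0]) stool();
translate([540, 1055, 0]) stool();
translate([-568, 220, 0]) stool();
translate([1648, 220, 0]) stool();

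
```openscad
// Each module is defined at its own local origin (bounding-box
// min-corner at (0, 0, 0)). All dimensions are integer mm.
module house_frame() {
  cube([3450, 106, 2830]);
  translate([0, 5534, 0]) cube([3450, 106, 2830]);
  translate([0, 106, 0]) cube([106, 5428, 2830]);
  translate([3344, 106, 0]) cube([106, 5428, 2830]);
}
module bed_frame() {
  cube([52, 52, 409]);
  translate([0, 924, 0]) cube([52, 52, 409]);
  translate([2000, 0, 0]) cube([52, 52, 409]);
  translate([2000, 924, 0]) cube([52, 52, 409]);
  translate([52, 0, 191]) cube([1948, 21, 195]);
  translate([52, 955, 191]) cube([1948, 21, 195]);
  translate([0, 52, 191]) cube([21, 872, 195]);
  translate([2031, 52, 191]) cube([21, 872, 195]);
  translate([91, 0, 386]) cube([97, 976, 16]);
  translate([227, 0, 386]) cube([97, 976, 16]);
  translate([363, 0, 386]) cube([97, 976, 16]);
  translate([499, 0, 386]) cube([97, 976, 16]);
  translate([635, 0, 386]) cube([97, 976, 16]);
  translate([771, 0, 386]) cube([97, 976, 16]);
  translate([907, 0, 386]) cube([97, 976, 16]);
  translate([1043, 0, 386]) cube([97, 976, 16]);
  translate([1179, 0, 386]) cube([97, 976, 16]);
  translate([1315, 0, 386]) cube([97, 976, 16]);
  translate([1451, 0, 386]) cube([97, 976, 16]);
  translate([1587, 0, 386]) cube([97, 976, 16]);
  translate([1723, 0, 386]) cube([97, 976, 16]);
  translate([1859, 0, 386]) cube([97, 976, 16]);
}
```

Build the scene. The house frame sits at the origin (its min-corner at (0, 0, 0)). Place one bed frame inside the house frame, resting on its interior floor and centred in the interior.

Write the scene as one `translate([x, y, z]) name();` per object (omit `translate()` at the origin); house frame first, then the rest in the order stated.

house_frame();
translate([699, 2332, 0]) bed_frame();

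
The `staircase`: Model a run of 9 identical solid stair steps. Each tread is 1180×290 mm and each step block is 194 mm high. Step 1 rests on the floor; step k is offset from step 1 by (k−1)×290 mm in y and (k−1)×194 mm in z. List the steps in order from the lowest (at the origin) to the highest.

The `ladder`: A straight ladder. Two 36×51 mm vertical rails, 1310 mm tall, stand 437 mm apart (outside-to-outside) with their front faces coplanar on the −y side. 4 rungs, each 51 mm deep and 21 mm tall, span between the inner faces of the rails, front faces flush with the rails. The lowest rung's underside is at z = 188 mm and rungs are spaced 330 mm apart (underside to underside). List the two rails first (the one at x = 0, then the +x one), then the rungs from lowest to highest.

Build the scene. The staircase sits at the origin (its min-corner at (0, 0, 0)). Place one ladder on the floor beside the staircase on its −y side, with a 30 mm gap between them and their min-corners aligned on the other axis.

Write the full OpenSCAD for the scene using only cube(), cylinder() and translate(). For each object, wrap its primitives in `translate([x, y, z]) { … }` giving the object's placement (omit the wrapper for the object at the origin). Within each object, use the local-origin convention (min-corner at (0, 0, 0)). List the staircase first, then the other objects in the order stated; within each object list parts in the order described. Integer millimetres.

cube([1180, 290, 194]);
translate([0, 290, 194]) cube([1180, 290, 194]);
translate([0, 580, 388]) cube([1180, 290, 194]);
translate([0, 870, 582]) cube([1180, 290, 194]);
translate([0, 1160, 776]) cube([1180, 290, 194]);
translate([0, 1450, 970]) cube([1180, 290, 194]);
translate([0, 1740, 1164]) cube([1180, 290, 194]);
translate([0, 2030, 1358]) cube([1180, 290, 194]);
translate([0, 2320, 1552]) cube([1180, 290, 194]);
translate([0, -81, 0]) {
  cube([36, 51, 1310]);
  translate([401, 0, 0]) cube([36, 51, 1310]);
  translate([36, 0, 188]) cube([365, 51, 21]);
  translate([36, 0, 518]) cube([365, 51, 21]);
  translate([36, 0, 848]) cube([365, 51, 21]);
  translate([36, 0, 1178]) cube([365, 51, 21]);
}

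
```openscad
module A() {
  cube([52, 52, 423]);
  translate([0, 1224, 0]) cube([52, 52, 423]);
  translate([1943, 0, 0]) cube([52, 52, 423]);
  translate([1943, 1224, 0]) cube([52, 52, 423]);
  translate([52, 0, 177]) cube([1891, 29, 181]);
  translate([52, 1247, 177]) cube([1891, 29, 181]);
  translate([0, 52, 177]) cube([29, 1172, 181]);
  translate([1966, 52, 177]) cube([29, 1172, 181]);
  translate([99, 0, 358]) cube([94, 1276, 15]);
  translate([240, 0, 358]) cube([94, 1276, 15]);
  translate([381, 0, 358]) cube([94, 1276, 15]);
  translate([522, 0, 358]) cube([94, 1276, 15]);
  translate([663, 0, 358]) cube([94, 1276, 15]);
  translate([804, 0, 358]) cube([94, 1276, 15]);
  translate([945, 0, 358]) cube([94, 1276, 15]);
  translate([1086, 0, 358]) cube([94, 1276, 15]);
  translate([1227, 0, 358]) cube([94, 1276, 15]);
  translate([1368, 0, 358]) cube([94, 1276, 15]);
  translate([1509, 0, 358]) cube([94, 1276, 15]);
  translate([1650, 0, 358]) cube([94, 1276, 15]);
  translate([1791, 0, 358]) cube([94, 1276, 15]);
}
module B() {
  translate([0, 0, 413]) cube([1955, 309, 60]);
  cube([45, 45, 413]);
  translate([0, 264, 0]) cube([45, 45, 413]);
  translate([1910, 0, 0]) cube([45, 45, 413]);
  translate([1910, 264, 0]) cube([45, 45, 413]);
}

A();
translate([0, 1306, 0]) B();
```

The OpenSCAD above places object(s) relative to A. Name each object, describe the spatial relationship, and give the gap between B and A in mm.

A is a bed frame. B is a bench. The bench is on the floor beside the bed frame on its +y side. The gap between the bench and the bed frame is 30 mm.

The bench's nearest face is 30 mm from the bed frame's +y face.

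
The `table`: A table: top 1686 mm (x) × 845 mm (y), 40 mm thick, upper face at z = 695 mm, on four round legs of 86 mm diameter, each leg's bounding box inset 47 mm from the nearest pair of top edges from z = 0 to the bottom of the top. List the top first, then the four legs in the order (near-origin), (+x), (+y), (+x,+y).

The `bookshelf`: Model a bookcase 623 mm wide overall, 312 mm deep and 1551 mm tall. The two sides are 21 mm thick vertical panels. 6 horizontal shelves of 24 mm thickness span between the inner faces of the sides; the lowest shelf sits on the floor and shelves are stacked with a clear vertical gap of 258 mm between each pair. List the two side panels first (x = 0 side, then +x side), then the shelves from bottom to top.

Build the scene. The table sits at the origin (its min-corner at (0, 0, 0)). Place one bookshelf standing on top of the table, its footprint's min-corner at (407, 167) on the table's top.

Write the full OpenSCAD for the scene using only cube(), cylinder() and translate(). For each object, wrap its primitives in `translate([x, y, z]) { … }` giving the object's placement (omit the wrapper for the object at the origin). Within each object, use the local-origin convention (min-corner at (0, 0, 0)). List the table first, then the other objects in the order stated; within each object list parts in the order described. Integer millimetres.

translate([0, 0, 655]) cube([1686, 845, 40]);
translate([90, 90, 0]) cylinder(h = 655, r = 43);
translate([1596, 90, 0]) cylinder(h = 655, r = 43);
translate([90, 755, 0]) cylinder(h = 655, r = 43);
translate([1596, 755, 0]) cylinder(h = 655, r = 43);
translate([407, 167, 695]) {
  cube([21, 312, 1551]);
  translate([602, 0, 0]) cube([21, 312, 1551]);
  translate([21, 0, 0]) cube([581, 312, 24]);
  translate([21, 0, 282]) cube([581, 312, 24]);
  translate([21, 0, 564]) cube([581, 312, 24]);
  translate([21, 0, 846]) cube([581, 312, 24]);
  translate([21, 0, 1128]) cube([581, 312, 24]);
  translate([21, 0, 1410]) cube([581, 312, 24]);
}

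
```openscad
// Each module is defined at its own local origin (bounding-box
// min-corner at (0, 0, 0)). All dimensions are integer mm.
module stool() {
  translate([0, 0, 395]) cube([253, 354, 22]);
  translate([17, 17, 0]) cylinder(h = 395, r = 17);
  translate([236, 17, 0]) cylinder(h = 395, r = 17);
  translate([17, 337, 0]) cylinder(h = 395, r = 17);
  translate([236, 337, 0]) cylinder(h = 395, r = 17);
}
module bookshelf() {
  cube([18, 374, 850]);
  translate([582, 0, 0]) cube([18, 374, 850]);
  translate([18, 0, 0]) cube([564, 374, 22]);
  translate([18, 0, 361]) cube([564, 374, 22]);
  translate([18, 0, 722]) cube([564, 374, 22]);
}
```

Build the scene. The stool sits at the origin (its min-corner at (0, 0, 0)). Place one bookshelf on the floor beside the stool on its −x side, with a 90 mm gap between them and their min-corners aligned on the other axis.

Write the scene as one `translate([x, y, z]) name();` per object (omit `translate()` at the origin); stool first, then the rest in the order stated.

stool();
translate([-690, 0, 0]) bookshelf();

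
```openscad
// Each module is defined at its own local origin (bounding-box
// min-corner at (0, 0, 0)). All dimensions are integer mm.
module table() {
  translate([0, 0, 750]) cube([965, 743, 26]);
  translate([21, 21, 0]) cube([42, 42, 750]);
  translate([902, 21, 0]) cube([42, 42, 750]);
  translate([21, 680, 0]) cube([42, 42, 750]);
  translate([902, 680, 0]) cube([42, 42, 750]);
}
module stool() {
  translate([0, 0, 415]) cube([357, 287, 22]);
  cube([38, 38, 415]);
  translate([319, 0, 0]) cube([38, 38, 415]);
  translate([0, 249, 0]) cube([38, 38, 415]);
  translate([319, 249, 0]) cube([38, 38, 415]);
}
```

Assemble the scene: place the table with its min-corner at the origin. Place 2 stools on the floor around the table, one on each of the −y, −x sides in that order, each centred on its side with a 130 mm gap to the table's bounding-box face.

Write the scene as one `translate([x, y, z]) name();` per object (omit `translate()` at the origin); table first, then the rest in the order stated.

table();
translate([304, -417, 0]) stool();
translate([-487, 228, 0]) stool();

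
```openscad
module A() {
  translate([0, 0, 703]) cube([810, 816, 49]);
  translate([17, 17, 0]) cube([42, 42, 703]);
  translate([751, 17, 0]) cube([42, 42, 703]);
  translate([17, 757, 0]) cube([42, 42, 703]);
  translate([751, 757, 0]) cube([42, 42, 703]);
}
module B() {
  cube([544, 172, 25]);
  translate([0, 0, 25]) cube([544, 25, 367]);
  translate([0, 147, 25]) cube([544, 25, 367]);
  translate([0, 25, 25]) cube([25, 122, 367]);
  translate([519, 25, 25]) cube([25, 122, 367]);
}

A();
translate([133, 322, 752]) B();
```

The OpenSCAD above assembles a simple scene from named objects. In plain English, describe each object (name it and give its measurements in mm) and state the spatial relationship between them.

A is a table: top 810 mm (x) × 816 mm (y), 49 mm thick, upper face at z = 752 mm, on four 42×42 mm square legs, each inset 17 mm from the nearest pair of top edges, running from z = 0 to the bottom of the top.

B is an open storage box with external size 544×172×392 mm and wall thickness 25 mm (the base is also 25 mm thick). The base covers the whole footprint; the four walls stand on the base, with the y-facing walls full-width and the x-facing walls fitting between their inner faces.

The open box is on top of the table, centred.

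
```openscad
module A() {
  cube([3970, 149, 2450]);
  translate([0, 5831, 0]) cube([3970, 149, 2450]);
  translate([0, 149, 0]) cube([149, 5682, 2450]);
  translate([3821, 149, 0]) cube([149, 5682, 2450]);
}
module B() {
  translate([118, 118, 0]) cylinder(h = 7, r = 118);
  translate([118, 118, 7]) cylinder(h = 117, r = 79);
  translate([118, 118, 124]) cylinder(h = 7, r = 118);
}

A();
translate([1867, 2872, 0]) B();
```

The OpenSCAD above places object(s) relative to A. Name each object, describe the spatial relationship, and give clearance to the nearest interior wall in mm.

A is a house frame. B is a spool. The spool sits inside the house frame, centred. The clearance to the nearest interior wall is 1718 mm.

Clearances: x = 1718, y = 2723; minimum 1718 mm.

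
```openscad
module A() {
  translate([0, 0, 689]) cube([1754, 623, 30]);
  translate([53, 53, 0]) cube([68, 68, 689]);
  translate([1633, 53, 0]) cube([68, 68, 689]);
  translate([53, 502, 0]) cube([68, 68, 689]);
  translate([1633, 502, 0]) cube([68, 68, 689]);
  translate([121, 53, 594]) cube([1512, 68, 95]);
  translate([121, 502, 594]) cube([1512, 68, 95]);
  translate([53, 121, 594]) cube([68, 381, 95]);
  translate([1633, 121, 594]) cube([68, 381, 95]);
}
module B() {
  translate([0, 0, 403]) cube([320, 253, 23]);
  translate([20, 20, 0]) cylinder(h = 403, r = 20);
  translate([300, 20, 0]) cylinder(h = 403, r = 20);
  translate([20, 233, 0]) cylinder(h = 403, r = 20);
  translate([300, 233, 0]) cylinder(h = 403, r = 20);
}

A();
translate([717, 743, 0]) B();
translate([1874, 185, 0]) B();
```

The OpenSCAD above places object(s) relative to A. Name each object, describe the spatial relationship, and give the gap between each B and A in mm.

Each stool's nearest face is 120 mm from the table's bounding box.

A is a table. B is a stool. Two stools sit around the table at the +y, +x sides. The gap between each stool and the table is 120 mm.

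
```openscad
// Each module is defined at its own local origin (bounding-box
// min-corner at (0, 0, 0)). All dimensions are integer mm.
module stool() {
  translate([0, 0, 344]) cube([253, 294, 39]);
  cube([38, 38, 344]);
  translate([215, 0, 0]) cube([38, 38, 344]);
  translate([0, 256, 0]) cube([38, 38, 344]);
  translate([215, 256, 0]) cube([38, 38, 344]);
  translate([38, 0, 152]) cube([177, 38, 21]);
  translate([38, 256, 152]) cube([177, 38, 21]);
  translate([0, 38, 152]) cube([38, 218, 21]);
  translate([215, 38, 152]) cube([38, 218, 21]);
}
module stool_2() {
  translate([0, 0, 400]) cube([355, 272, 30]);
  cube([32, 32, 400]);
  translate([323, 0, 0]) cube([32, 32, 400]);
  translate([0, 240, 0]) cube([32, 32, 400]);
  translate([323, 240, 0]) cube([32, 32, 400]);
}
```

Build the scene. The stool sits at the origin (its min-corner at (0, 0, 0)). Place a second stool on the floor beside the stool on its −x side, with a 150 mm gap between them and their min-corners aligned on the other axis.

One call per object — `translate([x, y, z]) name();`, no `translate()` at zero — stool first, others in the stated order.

stool();
translate([-505, 0, 0]) stool_2();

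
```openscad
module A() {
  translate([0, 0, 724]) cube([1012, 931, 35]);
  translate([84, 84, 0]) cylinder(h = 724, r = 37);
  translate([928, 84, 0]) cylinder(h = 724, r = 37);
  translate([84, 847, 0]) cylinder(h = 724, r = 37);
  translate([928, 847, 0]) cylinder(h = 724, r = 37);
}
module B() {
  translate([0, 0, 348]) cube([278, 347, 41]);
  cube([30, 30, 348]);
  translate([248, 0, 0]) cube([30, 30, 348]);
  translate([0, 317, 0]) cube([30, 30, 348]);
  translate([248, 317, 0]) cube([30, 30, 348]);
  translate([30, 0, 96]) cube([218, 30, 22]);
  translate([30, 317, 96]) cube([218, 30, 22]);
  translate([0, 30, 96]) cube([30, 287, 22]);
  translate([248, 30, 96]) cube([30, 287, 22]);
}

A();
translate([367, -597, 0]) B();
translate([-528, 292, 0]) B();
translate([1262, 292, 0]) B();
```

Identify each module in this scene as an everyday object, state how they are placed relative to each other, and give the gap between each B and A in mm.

A is a table. B is a stool. Three stools sit around the table at the −y, −x, +x sides. The gap between each stool and the table is 250 mm.

Each stool's nearest face is 250 mm from the table's bounding box.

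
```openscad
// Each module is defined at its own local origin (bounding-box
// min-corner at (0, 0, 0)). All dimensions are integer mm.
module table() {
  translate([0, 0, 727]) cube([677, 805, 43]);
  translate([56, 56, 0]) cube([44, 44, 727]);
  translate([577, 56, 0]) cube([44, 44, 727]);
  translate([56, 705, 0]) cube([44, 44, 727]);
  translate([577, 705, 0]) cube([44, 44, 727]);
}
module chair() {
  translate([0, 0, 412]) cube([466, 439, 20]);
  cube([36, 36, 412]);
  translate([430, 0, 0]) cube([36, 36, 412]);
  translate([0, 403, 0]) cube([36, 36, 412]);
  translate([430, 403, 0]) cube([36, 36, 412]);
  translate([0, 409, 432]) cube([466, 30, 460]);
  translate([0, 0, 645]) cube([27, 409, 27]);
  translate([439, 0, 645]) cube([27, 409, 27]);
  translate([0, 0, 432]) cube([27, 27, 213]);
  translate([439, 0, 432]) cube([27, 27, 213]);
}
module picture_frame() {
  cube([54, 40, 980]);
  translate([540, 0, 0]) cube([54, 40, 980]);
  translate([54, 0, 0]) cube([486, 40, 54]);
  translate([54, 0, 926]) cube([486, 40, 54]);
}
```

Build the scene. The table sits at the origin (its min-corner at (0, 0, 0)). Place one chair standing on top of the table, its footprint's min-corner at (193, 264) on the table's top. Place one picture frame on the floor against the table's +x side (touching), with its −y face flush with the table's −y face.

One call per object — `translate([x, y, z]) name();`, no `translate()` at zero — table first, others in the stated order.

table();
translate([193, 264, 770]) chair();
translate([677, 0, 0]) picture_frame();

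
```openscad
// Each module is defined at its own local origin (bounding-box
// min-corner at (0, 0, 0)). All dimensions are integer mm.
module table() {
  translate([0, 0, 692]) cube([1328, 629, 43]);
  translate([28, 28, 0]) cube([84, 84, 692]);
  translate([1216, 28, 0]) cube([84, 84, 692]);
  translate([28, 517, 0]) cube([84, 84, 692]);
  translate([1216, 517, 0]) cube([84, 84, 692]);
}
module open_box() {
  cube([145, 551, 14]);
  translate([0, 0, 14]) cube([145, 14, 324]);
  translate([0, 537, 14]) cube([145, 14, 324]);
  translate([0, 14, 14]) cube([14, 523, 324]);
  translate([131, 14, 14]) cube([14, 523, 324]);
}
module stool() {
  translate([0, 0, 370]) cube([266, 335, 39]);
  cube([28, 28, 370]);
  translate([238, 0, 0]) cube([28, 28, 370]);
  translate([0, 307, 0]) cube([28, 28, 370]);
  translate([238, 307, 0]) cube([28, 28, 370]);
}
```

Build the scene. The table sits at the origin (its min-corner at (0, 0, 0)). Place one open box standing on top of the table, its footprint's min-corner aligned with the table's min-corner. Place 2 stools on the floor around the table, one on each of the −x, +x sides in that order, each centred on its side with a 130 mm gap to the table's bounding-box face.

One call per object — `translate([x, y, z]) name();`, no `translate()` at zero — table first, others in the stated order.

table();
translate([0, 0, 735]) open_box();
translate([-396, 147, 0]) stool();
translate([1458, 147, 0]) stool();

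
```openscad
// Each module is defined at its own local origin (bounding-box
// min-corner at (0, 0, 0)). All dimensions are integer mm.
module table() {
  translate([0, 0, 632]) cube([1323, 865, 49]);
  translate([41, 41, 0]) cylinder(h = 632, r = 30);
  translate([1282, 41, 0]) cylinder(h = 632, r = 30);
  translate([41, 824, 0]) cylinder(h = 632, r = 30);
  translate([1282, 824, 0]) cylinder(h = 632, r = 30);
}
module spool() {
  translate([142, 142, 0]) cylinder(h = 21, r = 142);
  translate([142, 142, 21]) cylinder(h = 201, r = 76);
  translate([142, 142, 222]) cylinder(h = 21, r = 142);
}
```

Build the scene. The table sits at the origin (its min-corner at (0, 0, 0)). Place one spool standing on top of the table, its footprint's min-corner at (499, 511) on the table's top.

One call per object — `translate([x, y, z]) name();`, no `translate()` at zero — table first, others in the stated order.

table();
translate([499, 511, 681]) spool();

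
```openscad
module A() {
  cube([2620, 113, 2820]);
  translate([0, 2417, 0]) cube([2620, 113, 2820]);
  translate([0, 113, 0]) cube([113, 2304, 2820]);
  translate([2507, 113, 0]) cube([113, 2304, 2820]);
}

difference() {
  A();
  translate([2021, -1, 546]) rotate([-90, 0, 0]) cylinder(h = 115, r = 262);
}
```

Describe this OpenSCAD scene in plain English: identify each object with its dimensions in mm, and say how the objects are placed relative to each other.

A is a box-shaped house frame (walls only): outside footprint 2620×2530 mm, wall height 2820 mm, wall thickness 113 mm. The two y-facing walls run the full x-width; the two x-facing walls fit between the inner faces of the y-facing walls.

The house frame has a circular hole of radius 262 mm through its front wall, centred at (x = 2021, z = 546).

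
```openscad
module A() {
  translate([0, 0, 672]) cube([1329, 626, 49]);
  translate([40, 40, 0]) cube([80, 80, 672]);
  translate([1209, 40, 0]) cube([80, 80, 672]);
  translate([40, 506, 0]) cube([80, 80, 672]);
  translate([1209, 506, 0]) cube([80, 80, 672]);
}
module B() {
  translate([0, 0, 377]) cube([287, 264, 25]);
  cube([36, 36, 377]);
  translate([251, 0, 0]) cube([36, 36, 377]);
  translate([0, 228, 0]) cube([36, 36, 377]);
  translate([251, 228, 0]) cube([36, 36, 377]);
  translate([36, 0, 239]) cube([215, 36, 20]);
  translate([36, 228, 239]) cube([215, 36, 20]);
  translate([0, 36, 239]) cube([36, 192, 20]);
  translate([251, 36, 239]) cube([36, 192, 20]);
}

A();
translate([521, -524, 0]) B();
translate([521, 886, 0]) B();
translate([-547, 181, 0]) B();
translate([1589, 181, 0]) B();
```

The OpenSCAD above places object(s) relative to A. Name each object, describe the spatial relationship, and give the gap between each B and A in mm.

A is a table. B is a stool. Four stools sit around the table at the −y, +y, −x, +x sides. The gap between each stool and the table is 260 mm.

Each stool's nearest face is 260 mm from the table's bounding box.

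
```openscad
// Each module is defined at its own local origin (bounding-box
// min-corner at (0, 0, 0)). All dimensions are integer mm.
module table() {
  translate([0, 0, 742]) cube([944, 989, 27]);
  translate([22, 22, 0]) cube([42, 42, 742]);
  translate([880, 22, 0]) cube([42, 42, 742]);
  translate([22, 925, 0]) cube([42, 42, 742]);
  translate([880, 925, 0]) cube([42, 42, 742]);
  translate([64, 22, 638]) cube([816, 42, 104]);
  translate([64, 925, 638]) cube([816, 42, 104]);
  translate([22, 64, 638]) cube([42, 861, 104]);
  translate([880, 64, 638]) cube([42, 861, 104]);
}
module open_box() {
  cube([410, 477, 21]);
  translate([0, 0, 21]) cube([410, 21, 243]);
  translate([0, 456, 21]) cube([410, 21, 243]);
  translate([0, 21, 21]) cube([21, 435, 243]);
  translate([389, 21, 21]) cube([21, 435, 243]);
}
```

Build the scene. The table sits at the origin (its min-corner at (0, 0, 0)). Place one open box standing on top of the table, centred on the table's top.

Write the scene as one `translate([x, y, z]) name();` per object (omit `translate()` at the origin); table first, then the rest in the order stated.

table();
translate([267, 256, 769]) open_box();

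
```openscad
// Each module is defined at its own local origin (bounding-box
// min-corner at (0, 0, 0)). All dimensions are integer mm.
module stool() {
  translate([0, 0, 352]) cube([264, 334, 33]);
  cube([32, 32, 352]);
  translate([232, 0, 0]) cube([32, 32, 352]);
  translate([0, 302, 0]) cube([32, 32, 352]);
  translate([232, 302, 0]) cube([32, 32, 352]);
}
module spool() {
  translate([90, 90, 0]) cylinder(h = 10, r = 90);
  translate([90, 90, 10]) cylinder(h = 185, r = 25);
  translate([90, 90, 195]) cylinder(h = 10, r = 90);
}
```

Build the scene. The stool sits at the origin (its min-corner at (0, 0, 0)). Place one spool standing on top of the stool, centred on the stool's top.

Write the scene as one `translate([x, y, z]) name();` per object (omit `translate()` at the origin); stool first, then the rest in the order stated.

stool();
translate([42, 77, 385]) spool();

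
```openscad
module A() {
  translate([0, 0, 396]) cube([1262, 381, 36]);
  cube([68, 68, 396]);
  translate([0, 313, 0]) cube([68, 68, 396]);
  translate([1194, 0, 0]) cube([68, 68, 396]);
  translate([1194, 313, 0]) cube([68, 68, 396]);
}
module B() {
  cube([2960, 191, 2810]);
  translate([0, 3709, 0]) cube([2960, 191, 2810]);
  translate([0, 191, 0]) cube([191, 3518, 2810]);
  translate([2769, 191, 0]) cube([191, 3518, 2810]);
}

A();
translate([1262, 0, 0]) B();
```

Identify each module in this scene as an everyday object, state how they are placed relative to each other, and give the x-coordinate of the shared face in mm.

A is a bench. B is a house frame. The house frame is against the bench's +x side, with their −y faces flush. The x-coordinate of the shared face is 1262 mm.

The bench's +x face and the house frame's −x face are both at x = 1262 mm.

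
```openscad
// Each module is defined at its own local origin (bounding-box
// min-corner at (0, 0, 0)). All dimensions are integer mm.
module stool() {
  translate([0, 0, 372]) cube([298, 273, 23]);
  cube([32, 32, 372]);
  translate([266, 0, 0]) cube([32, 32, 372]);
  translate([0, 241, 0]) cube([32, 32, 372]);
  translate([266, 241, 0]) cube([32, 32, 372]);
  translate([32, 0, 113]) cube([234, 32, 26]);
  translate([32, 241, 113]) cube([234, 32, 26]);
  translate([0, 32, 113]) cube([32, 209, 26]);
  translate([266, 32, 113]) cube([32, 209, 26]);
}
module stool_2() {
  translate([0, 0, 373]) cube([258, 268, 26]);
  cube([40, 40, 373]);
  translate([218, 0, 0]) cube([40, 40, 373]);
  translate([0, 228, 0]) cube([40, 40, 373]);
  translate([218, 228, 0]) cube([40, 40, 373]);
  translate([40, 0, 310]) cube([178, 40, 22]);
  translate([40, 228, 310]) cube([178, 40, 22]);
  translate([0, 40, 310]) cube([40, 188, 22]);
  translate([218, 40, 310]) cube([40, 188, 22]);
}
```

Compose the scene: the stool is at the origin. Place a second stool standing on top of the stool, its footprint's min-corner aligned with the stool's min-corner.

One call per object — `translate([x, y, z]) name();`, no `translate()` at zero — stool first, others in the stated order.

stool();
translate([0, 0, 395]) stool_2();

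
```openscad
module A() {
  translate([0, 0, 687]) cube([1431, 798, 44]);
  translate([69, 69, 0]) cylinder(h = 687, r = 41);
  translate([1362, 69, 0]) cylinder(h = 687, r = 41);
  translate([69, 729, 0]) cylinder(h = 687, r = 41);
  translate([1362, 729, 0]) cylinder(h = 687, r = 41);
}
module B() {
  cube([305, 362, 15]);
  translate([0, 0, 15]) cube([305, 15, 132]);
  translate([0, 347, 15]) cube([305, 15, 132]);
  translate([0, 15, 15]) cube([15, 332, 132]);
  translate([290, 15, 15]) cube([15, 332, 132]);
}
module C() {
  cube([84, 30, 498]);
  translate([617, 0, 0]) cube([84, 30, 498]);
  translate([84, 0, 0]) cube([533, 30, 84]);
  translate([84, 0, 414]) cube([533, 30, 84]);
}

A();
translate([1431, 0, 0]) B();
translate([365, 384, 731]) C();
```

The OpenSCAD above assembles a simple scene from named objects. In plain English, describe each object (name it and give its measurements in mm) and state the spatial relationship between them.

A is a rectangular dining table. The top is 1431×798×44 mm with its upper surface at z = 731 mm. It stands on four round legs of 82 mm diameter, each leg's bounding box inset 28 mm from the nearest pair of top edges, running from the floor to the underside of the top.

B is an open storage box with external size 305×362×147 mm and wall thickness 15 mm (the base is also 15 mm thick). The base covers the whole footprint; the four walls stand on the base, with the y-facing walls full-width and the x-facing walls fitting between their inner faces.

C is a picture frame with a 533×330 mm rectangular opening (x by z) and a uniform 84 mm border on every side. Frame depth is 30 mm along y. It is built from two vertical stiles running the full outside height and two horizontal rails spanning the gap between the stiles.

The open box is against the table's +x side, with their −y faces flush. The picture frame is on top of the table, centred.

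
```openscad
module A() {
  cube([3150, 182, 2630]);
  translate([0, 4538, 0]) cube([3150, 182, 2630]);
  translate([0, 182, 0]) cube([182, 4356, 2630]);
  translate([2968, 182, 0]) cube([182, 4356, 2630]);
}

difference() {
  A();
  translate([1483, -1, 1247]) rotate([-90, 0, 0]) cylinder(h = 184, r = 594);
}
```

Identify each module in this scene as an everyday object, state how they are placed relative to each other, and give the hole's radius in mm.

A is a house frame. The house frame has a circular hole through its front wall. The hole's radius is 594 mm.

The subtracted cylinder has r = 594 mm.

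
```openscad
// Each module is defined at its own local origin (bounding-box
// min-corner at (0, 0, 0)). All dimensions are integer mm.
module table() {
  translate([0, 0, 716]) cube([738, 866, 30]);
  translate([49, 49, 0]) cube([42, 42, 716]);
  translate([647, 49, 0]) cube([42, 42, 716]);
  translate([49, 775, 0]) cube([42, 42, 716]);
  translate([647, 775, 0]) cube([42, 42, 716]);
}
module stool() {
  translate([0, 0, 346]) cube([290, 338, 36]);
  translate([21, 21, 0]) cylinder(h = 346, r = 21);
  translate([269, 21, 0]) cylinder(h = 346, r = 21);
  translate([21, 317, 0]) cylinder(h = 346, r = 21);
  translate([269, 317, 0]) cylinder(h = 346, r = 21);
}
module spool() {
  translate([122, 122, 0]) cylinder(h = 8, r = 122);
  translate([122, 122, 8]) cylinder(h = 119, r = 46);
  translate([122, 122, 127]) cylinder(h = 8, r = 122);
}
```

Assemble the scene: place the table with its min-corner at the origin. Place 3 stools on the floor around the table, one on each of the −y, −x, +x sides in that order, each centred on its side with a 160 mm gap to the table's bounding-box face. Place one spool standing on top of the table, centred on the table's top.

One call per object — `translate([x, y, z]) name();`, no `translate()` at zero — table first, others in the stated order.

table();
translate([224, -498, 0]) stool();
translate([-450, 264, 0]) stool();
translate([898, 264, 0]) stool();
translate([247, 311, 746]) spool();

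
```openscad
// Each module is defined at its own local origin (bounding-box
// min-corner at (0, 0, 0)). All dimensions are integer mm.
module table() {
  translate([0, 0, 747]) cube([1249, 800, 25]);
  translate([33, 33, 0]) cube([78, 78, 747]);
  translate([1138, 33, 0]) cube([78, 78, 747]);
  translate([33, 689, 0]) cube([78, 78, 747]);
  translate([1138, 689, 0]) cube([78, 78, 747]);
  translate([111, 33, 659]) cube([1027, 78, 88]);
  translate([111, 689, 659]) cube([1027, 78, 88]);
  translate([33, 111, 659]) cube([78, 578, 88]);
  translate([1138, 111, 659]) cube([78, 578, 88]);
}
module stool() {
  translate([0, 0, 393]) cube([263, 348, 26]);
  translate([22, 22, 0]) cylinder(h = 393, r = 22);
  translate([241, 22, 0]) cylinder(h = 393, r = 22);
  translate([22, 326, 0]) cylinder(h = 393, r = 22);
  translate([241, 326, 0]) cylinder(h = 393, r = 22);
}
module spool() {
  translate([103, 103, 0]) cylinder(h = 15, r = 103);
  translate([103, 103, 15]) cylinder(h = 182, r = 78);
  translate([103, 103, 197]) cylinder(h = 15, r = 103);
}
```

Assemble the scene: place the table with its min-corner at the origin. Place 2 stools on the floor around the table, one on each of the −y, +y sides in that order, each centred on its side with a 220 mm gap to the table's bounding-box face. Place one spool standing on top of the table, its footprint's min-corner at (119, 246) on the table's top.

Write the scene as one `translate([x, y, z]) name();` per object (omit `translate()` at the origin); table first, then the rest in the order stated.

table();
translate([493, -568, 0]) stool();
translate([493, 1020, 0]) stool();
translate([119, 246, 772]) spool();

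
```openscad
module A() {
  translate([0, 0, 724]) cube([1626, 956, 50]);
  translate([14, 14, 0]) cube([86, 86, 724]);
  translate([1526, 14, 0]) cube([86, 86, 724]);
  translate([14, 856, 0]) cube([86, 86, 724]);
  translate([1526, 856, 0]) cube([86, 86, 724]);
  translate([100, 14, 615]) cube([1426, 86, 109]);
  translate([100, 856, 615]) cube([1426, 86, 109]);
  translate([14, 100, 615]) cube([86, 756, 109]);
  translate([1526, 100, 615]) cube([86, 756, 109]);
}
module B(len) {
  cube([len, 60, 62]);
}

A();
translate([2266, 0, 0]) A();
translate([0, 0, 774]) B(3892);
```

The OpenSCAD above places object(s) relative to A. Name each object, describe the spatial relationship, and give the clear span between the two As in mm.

Second table starts at x = 2266; first ends at x = 1626; clear span = 2266 − 1626 = 640 mm.

A is a table. B is a beam. A beam spans the tops of two tables. The clear span between the two tables is 640 mm.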